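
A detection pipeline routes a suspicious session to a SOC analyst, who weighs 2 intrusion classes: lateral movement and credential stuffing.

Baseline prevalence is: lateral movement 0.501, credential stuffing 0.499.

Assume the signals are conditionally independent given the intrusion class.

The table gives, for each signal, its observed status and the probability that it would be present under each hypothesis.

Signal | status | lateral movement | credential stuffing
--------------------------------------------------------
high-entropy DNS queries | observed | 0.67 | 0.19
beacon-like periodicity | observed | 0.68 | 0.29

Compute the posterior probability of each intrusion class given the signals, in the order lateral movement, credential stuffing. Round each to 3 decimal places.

0.892, 0.108

By Bayes' rule with conditional independence, the unnormalized weight for each hypothesis is prior × ∏ likelihoods:
  lateral movement: 0.501 × 0.67 × 0.68 = 0.22826
  credential stuffing: 0.499 × 0.19 × 0.29 = 0.027495
Marginal likelihood of the evidence = 0.25575.
P(lateral movement | evidence) = 0.22826 / 0.25575 ≈ 0.892
P(credential stuffing | evidence) = 0.027495 / 0.25575 ≈ 0.108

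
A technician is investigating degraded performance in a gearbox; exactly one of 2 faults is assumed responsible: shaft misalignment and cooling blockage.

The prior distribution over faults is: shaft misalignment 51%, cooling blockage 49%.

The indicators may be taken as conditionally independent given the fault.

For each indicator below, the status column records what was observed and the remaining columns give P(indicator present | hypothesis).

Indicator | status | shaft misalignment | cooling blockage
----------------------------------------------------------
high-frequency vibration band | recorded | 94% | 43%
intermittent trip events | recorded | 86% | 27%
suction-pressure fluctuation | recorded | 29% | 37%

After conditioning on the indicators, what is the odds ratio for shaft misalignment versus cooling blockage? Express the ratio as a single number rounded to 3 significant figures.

Posterior odds equal prior odds times the likelihood ratio; only the two competing hypotheses matter.
  shaft misalignment: 0.51 × 0.94 × 0.86 × 0.29 = 0.11956
  cooling blockage: 0.49 × 0.43 × 0.27 × 0.37 = 0.021049
Odds(shaft misalignment : cooling blockage) = 0.11956 / 0.021049 ≈ 5.68.

5.68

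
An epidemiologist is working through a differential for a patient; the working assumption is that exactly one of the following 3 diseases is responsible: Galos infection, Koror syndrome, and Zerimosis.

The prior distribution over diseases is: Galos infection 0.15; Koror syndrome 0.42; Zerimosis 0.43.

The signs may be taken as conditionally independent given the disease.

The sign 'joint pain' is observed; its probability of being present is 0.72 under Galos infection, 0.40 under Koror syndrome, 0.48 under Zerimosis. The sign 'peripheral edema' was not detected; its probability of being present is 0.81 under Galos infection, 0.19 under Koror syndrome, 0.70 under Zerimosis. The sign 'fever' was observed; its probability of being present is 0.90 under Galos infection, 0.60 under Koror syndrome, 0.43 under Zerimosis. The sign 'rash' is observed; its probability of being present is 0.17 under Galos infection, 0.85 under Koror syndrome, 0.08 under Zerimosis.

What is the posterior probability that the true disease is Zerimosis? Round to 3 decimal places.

0.029

For each hypothesis, the unnormalized posterior weight is prior × product of the sign likelihoods (using 1 − P(present | H) for each absent sign):
  Galos infection: 0.15 × 0.72 × (1 − 0.81) × 0.90 × 0.17 = 0.0031396
  Koror syndrome: 0.42 × 0.40 × (1 − 0.19) × 0.60 × 0.85 = 0.069401
  Zerimosis: 0.43 × 0.48 × (1 − 0.70) × 0.43 × 0.08 = 0.00213
Marginal likelihood of the evidence = 0.07467.
P(Zerimosis | evidence) = 0.00213 / 0.07467 ≈ 0.029.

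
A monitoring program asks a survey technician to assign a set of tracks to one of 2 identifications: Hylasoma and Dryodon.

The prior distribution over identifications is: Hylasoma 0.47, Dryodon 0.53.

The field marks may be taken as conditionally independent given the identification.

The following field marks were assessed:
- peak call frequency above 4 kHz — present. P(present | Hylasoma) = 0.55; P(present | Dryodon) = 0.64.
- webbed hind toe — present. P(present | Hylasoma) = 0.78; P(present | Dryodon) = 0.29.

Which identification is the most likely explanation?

Hylasoma

By Bayes' rule with conditional independence, the unnormalized weight for each hypothesis is prior × ∏ likelihoods:
  Hylasoma: 0.47 × 0.55 × 0.78 = 0.20163
  Dryodon: 0.53 × 0.64 × 0.29 = 0.098368
The unnormalized weights sum to 0.3.
P(Hylasoma | evidence) ≈ 0.20163 / 0.3 ≈ 0.672
P(Dryodon | evidence) ≈ 0.098368 / 0.3 ≈ 0.328
The largest is 0.672, so Hylasoma is most probable.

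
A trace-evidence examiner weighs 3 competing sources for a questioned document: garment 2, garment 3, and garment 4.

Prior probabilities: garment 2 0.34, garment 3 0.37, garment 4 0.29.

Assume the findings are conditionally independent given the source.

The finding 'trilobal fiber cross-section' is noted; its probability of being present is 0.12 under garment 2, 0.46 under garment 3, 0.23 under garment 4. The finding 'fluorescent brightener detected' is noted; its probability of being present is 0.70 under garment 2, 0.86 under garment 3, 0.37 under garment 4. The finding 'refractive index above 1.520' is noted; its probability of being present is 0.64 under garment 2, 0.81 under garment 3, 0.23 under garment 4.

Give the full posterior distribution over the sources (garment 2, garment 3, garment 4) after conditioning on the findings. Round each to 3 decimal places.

Multiply each prior by the joint likelihood of the evidence pattern:
  garment 2: 0.34 × 0.12 × 0.70 × 0.64 = 0.018278
  garment 3: 0.37 × 0.46 × 0.86 × 0.81 = 0.11856
  garment 4: 0.29 × 0.23 × 0.37 × 0.23 = 0.0056762
The unnormalized weights sum to 0.14252.
P(garment 2 | evidence) = 0.018278 / 0.14252 ≈ 0.128
P(garment 3 | evidence) = 0.11856 / 0.14252 ≈ 0.832
P(garment 4 | evidence) = 0.0056762 / 0.14252 ≈ 0.040

0.128, 0.832, 0.040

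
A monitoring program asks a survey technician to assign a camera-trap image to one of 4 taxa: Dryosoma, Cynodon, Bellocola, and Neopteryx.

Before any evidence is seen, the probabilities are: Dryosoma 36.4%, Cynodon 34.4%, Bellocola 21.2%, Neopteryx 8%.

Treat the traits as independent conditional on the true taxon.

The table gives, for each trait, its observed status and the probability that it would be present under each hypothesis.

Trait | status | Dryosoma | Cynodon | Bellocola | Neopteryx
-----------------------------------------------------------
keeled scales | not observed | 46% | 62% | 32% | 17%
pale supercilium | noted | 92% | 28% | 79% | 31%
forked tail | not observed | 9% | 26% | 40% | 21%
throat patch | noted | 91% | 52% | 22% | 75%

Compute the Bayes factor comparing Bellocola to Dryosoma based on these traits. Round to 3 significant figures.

0.172

The Bayes factor is the ratio of the joint likelihoods of the trait pattern under the two hypotheses (using 1 − P(present | H) for each absent trait).
  Bellocola: (1 − 0.32) × 0.79 × (1 − 0.40) × 0.22 = 0.07091
  Dryosoma: (1 − 0.46) × 0.92 × (1 − 0.09) × 0.91 = 0.4114
Bayes factor = 0.07091 / 0.4114 ≈ 0.172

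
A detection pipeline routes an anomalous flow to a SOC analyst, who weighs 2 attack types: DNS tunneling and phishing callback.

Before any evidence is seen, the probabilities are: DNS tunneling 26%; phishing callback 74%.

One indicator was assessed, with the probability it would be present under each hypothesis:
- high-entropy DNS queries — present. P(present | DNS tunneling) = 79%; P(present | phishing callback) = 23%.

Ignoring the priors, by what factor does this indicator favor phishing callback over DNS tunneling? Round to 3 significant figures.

Likelihood of this indicator under each hypothesis:
  phishing callback: 0.23
  DNS tunneling: 0.79
Bayes factor = 0.23 / 0.79 ≈ 0.291

0.291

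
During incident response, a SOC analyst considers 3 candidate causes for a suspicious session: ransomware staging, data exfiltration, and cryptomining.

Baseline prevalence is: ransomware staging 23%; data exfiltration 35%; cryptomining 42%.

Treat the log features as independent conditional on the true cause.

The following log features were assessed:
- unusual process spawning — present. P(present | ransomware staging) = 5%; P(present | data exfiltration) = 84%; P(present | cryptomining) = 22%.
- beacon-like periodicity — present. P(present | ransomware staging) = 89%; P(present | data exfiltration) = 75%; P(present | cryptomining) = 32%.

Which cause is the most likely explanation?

data exfiltration

For each hypothesis, the unnormalized posterior weight is prior × product of the log feature likelihoods:
  ransomware staging: 0.23 × 0.05 × 0.89 = 0.010235
  data exfiltration: 0.35 × 0.84 × 0.75 = 0.2205
  cryptomining: 0.42 × 0.22 × 0.32 = 0.029568
Marginal likelihood of the evidence = 0.2603.
P(ransomware staging | evidence) ≈ 0.010235 / 0.2603 ≈ 0.039
P(data exfiltration | evidence) ≈ 0.2205 / 0.2603 ≈ 0.847
P(cryptomining | evidence) ≈ 0.029568 / 0.2603 ≈ 0.114
The largest is 0.847, so data exfiltration is most probable.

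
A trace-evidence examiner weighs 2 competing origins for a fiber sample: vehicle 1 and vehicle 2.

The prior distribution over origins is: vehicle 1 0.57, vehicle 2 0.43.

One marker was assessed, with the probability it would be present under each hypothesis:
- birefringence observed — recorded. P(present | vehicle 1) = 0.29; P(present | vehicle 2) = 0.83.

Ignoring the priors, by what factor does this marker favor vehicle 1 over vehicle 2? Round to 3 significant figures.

0.349

Likelihood of this marker under each hypothesis:
  vehicle 1: 0.29
  vehicle 2: 0.83
Bayes factor = 0.29 / 0.83 ≈ 0.349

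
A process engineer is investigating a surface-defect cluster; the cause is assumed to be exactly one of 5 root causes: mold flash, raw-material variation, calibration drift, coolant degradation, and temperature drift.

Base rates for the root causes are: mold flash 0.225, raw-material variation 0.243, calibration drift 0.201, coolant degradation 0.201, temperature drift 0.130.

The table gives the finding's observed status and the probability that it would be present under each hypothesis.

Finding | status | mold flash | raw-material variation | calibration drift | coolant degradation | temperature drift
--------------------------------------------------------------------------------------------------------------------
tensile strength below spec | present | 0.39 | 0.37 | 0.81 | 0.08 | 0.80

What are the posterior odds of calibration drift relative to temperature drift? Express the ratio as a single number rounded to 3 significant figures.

The normalizing constant cancels in an odds ratio, so compute prior × likelihood for the two hypotheses only:
  calibration drift: 0.201 × 0.81 = 0.16281
  temperature drift: 0.130 × 0.80 = 0.104
Posterior odds = 0.16281 / 0.104 ≈ 1.57.

1.57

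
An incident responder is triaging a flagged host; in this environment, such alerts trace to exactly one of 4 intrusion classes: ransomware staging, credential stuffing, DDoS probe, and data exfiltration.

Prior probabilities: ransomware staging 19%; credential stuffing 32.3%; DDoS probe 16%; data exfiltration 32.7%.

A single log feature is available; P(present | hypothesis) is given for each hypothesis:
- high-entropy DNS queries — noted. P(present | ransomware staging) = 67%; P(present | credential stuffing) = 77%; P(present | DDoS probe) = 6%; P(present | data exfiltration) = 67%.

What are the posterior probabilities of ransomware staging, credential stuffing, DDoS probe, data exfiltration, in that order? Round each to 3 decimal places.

0.211, 0.411, 0.016, 0.362

Multiply each prior by the likelihood of the log feature:
  ransomware staging: 0.190 × 0.67 = 0.1273
  credential stuffing: 0.323 × 0.77 = 0.24871
  DDoS probe: 0.160 × 0.06 = 0.0096
  data exfiltration: 0.327 × 0.67 = 0.21909
Normalizing constant Z = 0.1273 + 0.24871 + 0.0096 + 0.21909 = 0.6047.
P(ransomware staging | evidence) = 0.1273 / 0.6047 ≈ 0.211
P(credential stuffing | evidence) = 0.24871 / 0.6047 ≈ 0.411
P(DDoS probe | evidence) = 0.0096 / 0.6047 ≈ 0.016
P(data exfiltration | evidence) = 0.21909 / 0.6047 ≈ 0.362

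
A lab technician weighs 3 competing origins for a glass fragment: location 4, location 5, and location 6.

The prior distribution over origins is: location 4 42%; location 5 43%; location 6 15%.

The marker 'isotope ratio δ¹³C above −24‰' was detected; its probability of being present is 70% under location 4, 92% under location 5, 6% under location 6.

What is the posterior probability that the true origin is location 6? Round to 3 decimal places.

0.013

Multiply each prior by the likelihood of the marker:
  location 4: 0.42 × 0.70 = 0.294
  location 5: 0.43 × 0.92 = 0.3956
  location 6: 0.15 × 0.06 = 0.009
Marginal likelihood of the evidence = 0.6986.
P(location 6 | evidence) = 0.009 / 0.6986 ≈ 0.013.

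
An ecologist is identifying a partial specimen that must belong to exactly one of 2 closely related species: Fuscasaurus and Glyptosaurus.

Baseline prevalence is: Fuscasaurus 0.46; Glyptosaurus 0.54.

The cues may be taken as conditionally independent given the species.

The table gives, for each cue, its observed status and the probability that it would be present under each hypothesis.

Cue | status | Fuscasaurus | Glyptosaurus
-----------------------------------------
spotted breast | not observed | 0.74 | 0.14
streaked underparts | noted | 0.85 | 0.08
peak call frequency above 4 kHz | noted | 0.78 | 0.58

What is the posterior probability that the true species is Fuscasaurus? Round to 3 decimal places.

For each hypothesis, the unnormalized posterior weight is prior × product of the cue likelihoods (using 1 − P(present | H) for each absent cue):
  Fuscasaurus: 0.46 × (1 − 0.74) × 0.85 × 0.78 = 0.079295
  Glyptosaurus: 0.54 × (1 − 0.14) × 0.08 × 0.58 = 0.021548
The unnormalized weights sum to 0.10084.
P(Fuscasaurus | evidence) = 0.079295 / 0.10084 ≈ 0.786.

0.786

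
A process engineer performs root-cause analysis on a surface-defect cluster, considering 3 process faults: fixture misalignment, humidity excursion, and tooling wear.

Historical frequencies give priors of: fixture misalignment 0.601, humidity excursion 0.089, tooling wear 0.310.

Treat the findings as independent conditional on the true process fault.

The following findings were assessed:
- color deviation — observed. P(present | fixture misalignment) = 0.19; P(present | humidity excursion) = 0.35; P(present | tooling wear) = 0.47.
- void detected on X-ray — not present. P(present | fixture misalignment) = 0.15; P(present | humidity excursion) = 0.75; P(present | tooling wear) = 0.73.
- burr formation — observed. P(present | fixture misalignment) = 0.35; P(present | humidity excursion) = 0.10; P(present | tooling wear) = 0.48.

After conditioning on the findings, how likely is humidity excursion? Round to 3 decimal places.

Multiply each prior by the joint likelihood of the evidence pattern (using 1 − P(present | H) for each absent finding):
  fixture misalignment: 0.601 × 0.19 × (1 − 0.15) × 0.35 = 0.033972
  humidity excursion: 0.089 × 0.35 × (1 − 0.75) × 0.10 = 0.00077875
  tooling wear: 0.310 × 0.47 × (1 − 0.73) × 0.48 = 0.018883
Marginal likelihood of the evidence = 0.053633.
P(humidity excursion | evidence) = 0.00077875 / 0.053633 ≈ 0.015.

0.015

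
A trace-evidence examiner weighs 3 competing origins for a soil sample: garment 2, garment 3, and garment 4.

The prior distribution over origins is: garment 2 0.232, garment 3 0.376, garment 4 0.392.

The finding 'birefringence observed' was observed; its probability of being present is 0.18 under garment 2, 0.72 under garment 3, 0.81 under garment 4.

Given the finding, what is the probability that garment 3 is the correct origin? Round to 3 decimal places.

0.430

By Bayes' rule, the unnormalized weight for each hypothesis is prior × likelihood:
  garment 2: 0.232 × 0.18 = 0.04176
  garment 3: 0.376 × 0.72 = 0.27072
  garment 4: 0.392 × 0.81 = 0.31752
Marginal likelihood of the evidence = 0.63.
P(garment 3 | evidence) = 0.27072 / 0.63 ≈ 0.430.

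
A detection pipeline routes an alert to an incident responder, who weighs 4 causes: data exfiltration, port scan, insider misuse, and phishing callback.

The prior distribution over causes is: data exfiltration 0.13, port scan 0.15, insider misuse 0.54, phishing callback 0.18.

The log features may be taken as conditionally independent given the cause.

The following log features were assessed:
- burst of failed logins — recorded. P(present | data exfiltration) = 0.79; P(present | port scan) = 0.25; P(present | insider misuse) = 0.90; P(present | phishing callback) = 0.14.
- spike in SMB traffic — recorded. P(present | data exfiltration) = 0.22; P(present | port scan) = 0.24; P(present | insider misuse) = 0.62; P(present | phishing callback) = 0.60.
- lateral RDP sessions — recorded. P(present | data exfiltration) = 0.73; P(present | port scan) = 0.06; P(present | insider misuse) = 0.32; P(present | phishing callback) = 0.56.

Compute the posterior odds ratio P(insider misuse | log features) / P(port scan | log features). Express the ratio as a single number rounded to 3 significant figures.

179

Unnormalized posterior weight (prior times the log feature likelihoods) for each of the two hypotheses:
  insider misuse: 0.54 × 0.90 × 0.62 × 0.32 = 0.096422
  port scan: 0.15 × 0.25 × 0.24 × 0.06 = 0.00054
Posterior odds = 0.096422 / 0.00054 ≈ 179.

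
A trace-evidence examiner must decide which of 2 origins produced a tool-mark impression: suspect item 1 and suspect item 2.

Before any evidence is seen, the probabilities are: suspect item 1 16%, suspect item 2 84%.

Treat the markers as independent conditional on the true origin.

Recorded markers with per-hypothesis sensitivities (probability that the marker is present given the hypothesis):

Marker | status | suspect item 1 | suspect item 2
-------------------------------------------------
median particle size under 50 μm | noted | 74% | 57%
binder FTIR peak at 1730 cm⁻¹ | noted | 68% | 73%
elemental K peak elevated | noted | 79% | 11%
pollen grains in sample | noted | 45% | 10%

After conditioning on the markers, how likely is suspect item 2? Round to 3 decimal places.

For each hypothesis, the unnormalized posterior weight is prior × product of the marker likelihoods:
  suspect item 1: 0.16 × 0.74 × 0.68 × 0.79 × 0.45 = 0.028622
  suspect item 2: 0.84 × 0.57 × 0.73 × 0.11 × 0.10 = 0.0038448
Normalizing constant Z = 0.028622 + 0.0038448 = 0.032467.
P(suspect item 2 | evidence) = 0.0038448 / 0.032467 ≈ 0.118.

0.118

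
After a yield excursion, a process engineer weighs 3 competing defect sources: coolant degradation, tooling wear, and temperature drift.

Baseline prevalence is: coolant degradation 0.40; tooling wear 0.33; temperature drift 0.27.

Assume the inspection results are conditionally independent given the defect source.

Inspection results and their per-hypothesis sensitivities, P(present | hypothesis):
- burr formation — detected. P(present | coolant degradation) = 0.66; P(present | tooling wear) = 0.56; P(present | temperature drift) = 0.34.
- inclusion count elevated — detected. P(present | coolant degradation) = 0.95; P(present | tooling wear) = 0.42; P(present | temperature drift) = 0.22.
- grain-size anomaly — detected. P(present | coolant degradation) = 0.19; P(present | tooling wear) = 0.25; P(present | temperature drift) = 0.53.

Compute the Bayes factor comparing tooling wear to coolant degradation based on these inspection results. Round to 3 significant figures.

0.494

Joint likelihood of the inspection result pattern under each hypothesis:
  tooling wear: 0.56 × 0.42 × 0.25 = 0.0588
  coolant degradation: 0.66 × 0.95 × 0.19 = 0.11913
Bayes factor = 0.0588 / 0.11913 ≈ 0.494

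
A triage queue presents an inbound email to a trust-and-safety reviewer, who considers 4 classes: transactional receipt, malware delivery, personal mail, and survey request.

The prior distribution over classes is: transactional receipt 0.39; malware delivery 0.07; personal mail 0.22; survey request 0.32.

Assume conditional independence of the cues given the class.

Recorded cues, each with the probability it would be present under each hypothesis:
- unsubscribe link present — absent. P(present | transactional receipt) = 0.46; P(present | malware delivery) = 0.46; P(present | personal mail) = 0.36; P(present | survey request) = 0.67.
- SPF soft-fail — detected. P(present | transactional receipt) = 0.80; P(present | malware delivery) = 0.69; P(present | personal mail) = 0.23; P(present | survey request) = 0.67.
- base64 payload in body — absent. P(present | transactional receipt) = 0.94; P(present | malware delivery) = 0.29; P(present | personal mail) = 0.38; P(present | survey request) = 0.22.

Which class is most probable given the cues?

For each hypothesis, the unnormalized posterior weight is prior × product of the cue likelihoods (using 1 − P(present | H) for each absent cue):
  transactional receipt: 0.39 × (1 − 0.46) × 0.80 × (1 − 0.94) = 0.010109
  malware delivery: 0.07 × (1 − 0.46) × 0.69 × (1 − 0.29) = 0.018518
  personal mail: 0.22 × (1 − 0.36) × 0.23 × (1 − 0.38) = 0.020078
  survey request: 0.32 × (1 − 0.67) × 0.67 × (1 − 0.22) = 0.055187
The unnormalized weights sum to 0.10389.
P(transactional receipt | evidence) ≈ 0.010109 / 0.10389 ≈ 0.097
P(malware delivery | evidence) ≈ 0.018518 / 0.10389 ≈ 0.178
P(personal mail | evidence) ≈ 0.020078 / 0.10389 ≈ 0.193
P(survey request | evidence) ≈ 0.055187 / 0.10389 ≈ 0.531
The largest is 0.531, so survey request is most probable.

survey request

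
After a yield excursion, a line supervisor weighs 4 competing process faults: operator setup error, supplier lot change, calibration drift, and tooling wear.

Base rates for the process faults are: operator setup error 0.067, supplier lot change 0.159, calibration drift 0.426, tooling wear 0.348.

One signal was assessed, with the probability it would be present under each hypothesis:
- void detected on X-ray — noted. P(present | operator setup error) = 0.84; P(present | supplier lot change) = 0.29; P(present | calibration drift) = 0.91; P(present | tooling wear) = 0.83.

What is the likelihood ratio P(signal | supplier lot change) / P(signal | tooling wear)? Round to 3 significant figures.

0.349

The Bayes factor is the ratio of the two likelihoods.
  supplier lot change: 0.29
  tooling wear: 0.83
Bayes factor = 0.29 / 0.83 ≈ 0.349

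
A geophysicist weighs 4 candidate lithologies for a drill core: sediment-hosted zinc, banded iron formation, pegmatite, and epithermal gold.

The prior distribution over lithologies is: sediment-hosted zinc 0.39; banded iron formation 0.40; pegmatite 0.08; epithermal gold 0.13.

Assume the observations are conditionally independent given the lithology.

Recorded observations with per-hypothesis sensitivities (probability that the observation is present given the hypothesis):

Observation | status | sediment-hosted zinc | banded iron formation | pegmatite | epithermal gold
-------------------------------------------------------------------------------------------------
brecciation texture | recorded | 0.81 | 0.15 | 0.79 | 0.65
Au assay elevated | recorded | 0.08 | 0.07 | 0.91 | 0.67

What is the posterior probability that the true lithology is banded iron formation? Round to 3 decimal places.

For each hypothesis, the unnormalized posterior weight is prior × product of the observation likelihoods:
  sediment-hosted zinc: 0.39 × 0.81 × 0.08 = 0.025272
  banded iron formation: 0.40 × 0.15 × 0.07 = 0.0042
  pegmatite: 0.08 × 0.79 × 0.91 = 0.057512
  epithermal gold: 0.13 × 0.65 × 0.67 = 0.056615
Normalizing constant Z = 0.025272 + 0.0042 + 0.057512 + 0.056615 = 0.1436.
P(banded iron formation | evidence) = 0.0042 / 0.1436 ≈ 0.029.

0.029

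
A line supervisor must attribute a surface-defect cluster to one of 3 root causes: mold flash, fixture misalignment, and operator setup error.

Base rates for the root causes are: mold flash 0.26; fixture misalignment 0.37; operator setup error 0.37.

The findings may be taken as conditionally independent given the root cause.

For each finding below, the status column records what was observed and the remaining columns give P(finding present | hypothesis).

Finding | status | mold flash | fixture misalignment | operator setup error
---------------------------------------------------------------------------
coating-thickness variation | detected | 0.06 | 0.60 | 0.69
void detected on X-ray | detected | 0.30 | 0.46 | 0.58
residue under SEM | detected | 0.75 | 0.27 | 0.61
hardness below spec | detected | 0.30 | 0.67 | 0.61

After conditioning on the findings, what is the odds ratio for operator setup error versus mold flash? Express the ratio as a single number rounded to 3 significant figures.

52.3

Unnormalized posterior weight (prior times the finding likelihoods) for each of the two hypotheses:
  operator setup error: 0.37 × 0.69 × 0.58 × 0.61 × 0.61 = 0.055098
  mold flash: 0.26 × 0.06 × 0.30 × 0.75 × 0.30 = 0.001053
Odds(operator setup error : mold flash) = 0.055098 / 0.001053 ≈ 52.3.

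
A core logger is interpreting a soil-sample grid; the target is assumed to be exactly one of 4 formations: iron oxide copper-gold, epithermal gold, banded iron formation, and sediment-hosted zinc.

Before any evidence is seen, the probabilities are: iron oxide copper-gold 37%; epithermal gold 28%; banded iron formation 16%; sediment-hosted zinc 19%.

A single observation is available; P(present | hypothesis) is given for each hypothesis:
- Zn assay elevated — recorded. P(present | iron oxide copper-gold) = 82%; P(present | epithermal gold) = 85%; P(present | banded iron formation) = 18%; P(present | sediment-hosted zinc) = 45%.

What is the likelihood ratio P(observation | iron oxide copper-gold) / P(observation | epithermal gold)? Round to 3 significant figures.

0.965

Likelihood of this observation under each hypothesis:
  iron oxide copper-gold: 0.82
  epithermal gold: 0.85
Bayes factor = 0.82 / 0.85 ≈ 0.965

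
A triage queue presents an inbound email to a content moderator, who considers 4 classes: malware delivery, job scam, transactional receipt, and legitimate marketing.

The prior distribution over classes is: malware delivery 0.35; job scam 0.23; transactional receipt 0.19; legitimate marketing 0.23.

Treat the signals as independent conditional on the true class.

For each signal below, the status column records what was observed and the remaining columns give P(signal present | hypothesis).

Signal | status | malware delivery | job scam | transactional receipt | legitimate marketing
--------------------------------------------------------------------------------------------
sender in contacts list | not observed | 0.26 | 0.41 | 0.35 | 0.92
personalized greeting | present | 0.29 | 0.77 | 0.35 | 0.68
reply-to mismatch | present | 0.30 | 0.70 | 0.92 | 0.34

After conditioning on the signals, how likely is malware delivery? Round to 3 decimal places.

0.161

For each hypothesis, the unnormalized posterior weight is prior × product of the signal likelihoods (using 1 − P(present | H) for each absent signal):
  malware delivery: 0.35 × (1 − 0.26) × 0.29 × 0.30 = 0.022533
  job scam: 0.23 × (1 − 0.41) × 0.77 × 0.70 = 0.073142
  transactional receipt: 0.19 × (1 − 0.35) × 0.35 × 0.92 = 0.039767
  legitimate marketing: 0.23 × (1 − 0.92) × 0.68 × 0.34 = 0.0042541
Normalizing constant Z = 0.022533 + 0.073142 + 0.039767 + 0.0042541 = 0.1397.
P(malware delivery | evidence) = 0.022533 / 0.1397 ≈ 0.161.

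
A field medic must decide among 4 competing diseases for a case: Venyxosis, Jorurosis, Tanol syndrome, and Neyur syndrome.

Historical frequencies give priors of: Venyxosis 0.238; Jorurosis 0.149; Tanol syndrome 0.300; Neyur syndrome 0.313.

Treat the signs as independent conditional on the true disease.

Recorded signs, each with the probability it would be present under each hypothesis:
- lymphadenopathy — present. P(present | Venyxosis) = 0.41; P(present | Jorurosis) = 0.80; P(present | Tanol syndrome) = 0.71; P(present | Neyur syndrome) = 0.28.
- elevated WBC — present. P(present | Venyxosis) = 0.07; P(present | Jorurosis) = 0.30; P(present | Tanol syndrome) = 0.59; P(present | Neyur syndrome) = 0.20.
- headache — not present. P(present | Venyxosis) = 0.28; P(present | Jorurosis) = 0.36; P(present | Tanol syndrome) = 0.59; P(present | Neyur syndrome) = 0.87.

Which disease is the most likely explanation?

For each hypothesis, the unnormalized posterior weight is prior × product of the sign likelihoods (using 1 − P(present | H) for each absent sign):
  Venyxosis: 0.238 × 0.41 × 0.07 × (1 − 0.28) = 0.004918
  Jorurosis: 0.149 × 0.80 × 0.30 × (1 − 0.36) = 0.022886
  Tanol syndrome: 0.300 × 0.71 × 0.59 × (1 − 0.59) = 0.051525
  Neyur syndrome: 0.313 × 0.28 × 0.20 × (1 − 0.87) = 0.0022786
Normalizing constant Z = 0.004918 + 0.022886 + 0.051525 + 0.0022786 = 0.081608.
P(Venyxosis | evidence) ≈ 0.004918 / 0.081608 ≈ 0.060
P(Jorurosis | evidence) ≈ 0.022886 / 0.081608 ≈ 0.280
P(Tanol syndrome | evidence) ≈ 0.051525 / 0.081608 ≈ 0.631
P(Neyur syndrome | evidence) ≈ 0.0022786 / 0.081608 ≈ 0.028
The largest is 0.631, so Tanol syndrome is most probable.

Tanol syndrome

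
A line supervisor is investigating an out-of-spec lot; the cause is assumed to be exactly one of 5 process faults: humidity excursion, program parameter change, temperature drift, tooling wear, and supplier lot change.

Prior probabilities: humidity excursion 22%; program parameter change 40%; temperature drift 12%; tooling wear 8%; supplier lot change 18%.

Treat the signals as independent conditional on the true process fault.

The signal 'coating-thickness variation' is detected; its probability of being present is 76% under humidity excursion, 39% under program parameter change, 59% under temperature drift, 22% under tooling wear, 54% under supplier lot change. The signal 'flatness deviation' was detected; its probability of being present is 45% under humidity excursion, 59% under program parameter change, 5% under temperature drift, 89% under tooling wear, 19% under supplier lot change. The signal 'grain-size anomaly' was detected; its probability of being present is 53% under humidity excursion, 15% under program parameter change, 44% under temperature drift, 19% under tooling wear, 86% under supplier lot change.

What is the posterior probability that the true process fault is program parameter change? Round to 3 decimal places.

For each hypothesis, the unnormalized posterior weight is prior × product of the signal likelihoods:
  humidity excursion: 0.22 × 0.76 × 0.45 × 0.53 = 0.039877
  program parameter change: 0.40 × 0.39 × 0.59 × 0.15 = 0.013806
  temperature drift: 0.12 × 0.59 × 0.05 × 0.44 = 0.0015576
  tooling wear: 0.08 × 0.22 × 0.89 × 0.19 = 0.0029762
  supplier lot change: 0.18 × 0.54 × 0.19 × 0.86 = 0.015882
The unnormalized weights sum to 0.074099.
P(program parameter change | evidence) = 0.013806 / 0.074099 ≈ 0.186.

0.186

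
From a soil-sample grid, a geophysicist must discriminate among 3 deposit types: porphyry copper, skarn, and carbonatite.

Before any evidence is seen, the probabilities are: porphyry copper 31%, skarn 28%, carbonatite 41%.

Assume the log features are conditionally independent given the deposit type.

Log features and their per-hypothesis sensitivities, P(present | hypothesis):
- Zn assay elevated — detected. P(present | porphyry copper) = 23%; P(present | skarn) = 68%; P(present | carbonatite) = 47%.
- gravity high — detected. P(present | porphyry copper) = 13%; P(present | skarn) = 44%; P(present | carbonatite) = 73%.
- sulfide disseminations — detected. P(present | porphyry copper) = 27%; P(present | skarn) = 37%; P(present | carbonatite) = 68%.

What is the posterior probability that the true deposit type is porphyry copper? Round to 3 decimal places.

Multiply each prior by the joint likelihood of the log feature pattern:
  porphyry copper: 0.31 × 0.23 × 0.13 × 0.27 = 0.0025026
  skarn: 0.28 × 0.68 × 0.44 × 0.37 = 0.030997
  carbonatite: 0.41 × 0.47 × 0.73 × 0.68 = 0.095656
The unnormalized weights sum to 0.12916.
P(porphyry copper | evidence) = 0.0025026 / 0.12916 ≈ 0.019.

0.019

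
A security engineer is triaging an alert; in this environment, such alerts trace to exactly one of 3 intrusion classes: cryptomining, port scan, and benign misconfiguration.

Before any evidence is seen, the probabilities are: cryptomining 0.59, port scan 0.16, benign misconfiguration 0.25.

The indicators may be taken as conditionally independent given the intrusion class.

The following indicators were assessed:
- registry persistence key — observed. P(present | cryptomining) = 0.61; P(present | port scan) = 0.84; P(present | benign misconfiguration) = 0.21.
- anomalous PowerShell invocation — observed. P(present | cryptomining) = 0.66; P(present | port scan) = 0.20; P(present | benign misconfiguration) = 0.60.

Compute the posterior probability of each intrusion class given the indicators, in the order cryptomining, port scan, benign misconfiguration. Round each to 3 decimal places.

0.803, 0.091, 0.106

Multiply each prior by the joint likelihood of the indicator pattern:
  cryptomining: 0.59 × 0.61 × 0.66 = 0.23753
  port scan: 0.16 × 0.84 × 0.20 = 0.02688
  benign misconfiguration: 0.25 × 0.21 × 0.60 = 0.0315
Marginal likelihood of the evidence = 0.29591.
P(cryptomining | evidence) = 0.23753 / 0.29591 ≈ 0.803
P(port scan | evidence) = 0.02688 / 0.29591 ≈ 0.091
P(benign misconfiguration | evidence) = 0.0315 / 0.29591 ≈ 0.106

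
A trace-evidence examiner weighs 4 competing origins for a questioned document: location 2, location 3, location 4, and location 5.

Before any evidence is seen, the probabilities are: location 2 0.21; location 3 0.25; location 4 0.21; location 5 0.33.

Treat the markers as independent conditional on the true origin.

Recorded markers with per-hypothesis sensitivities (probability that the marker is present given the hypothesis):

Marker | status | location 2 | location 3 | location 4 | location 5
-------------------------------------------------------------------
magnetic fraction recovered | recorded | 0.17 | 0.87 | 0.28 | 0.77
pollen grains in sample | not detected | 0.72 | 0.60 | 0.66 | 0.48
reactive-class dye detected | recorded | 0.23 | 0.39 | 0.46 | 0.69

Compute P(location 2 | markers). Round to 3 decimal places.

Multiply each prior by the joint likelihood of the marker pattern (using 1 − P(present | H) for each absent marker):
  location 2: 0.21 × 0.17 × (1 − 0.72) × 0.23 = 0.0022991
  location 3: 0.25 × 0.87 × (1 − 0.60) × 0.39 = 0.03393
  location 4: 0.21 × 0.28 × (1 − 0.66) × 0.46 = 0.0091963
  location 5: 0.33 × 0.77 × (1 − 0.48) × 0.69 = 0.091171
Normalizing constant Z = 0.0022991 + 0.03393 + 0.0091963 + 0.091171 = 0.1366.
P(location 2 | evidence) = 0.0022991 / 0.1366 ≈ 0.017.

0.017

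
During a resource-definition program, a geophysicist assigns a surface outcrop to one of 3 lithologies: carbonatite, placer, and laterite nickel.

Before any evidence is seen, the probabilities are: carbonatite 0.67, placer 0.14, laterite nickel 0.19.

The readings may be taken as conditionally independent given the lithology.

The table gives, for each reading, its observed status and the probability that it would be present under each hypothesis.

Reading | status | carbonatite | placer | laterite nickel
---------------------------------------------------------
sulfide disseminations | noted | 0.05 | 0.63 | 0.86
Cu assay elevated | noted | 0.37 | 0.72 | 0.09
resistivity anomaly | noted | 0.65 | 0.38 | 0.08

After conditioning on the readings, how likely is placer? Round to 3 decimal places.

0.723

Multiply each prior by the joint likelihood of the reading pattern:
  carbonatite: 0.67 × 0.05 × 0.37 × 0.65 = 0.0080567
  placer: 0.14 × 0.63 × 0.72 × 0.38 = 0.024132
  laterite nickel: 0.19 × 0.86 × 0.09 × 0.08 = 0.0011765
The unnormalized weights sum to 0.033365.
P(placer | evidence) = 0.024132 / 0.033365 ≈ 0.723.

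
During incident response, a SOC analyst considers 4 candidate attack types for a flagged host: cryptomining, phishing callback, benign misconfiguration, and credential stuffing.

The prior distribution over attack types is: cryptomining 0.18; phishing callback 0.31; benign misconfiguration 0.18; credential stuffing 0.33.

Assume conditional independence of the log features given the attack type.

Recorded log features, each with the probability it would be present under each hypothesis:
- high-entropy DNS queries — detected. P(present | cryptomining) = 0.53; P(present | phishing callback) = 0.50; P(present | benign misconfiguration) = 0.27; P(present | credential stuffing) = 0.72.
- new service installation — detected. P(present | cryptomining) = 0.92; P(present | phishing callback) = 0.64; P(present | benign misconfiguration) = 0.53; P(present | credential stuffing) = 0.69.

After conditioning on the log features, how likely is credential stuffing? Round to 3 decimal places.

Multiply each prior by the joint likelihood of the log feature pattern:
  cryptomining: 0.18 × 0.53 × 0.92 = 0.087768
  phishing callback: 0.31 × 0.50 × 0.64 = 0.0992
  benign misconfiguration: 0.18 × 0.27 × 0.53 = 0.025758
  credential stuffing: 0.33 × 0.72 × 0.69 = 0.16394
Marginal likelihood of the evidence = 0.37667.
P(credential stuffing | evidence) = 0.16394 / 0.37667 ≈ 0.435.

0.435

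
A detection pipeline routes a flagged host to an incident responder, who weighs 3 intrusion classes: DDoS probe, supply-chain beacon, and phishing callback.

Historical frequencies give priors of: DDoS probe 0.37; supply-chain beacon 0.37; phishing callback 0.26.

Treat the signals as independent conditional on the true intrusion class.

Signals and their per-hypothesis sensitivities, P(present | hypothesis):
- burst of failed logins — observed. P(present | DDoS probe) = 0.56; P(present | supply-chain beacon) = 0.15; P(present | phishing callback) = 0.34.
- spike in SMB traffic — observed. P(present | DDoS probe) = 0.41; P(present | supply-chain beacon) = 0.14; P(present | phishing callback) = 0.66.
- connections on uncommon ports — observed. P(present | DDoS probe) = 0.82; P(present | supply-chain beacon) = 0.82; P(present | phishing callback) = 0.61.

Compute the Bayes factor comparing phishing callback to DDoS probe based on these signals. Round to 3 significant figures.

The Bayes factor is the ratio of the joint likelihoods of the signal pattern under the two hypotheses.
  phishing callback: 0.34 × 0.66 × 0.61 = 0.13688
  DDoS probe: 0.56 × 0.41 × 0.82 = 0.18827
Bayes factor = 0.13688 / 0.18827 ≈ 0.727

0.727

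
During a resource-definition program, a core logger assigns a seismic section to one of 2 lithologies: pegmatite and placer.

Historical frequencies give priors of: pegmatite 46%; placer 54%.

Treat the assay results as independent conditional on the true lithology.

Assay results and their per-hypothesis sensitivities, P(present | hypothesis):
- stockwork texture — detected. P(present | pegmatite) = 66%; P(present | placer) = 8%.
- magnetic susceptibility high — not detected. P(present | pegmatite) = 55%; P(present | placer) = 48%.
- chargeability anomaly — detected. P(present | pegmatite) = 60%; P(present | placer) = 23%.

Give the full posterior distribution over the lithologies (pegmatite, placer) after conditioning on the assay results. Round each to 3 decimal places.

Multiply each prior by the joint likelihood of the assay result pattern (using 1 − P(present | H) for each absent assay result):
  pegmatite: 0.46 × 0.66 × (1 − 0.55) × 0.60 = 0.081972
  placer: 0.54 × 0.08 × (1 − 0.48) × 0.23 = 0.0051667
The unnormalized weights sum to 0.087139.
P(pegmatite | evidence) = 0.081972 / 0.087139 ≈ 0.941
P(placer | evidence) = 0.0051667 / 0.087139 ≈ 0.059

0.941, 0.059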